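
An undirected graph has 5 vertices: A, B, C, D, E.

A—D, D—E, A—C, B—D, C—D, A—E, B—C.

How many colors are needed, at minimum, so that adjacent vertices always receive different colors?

3

B, C, D form a triangle, so at least 3 colors are needed.
3 colors suffice: color red → {D}; color blue → {A, B}; color green → {C, E}. Each edge has distinct colors on its endpoints.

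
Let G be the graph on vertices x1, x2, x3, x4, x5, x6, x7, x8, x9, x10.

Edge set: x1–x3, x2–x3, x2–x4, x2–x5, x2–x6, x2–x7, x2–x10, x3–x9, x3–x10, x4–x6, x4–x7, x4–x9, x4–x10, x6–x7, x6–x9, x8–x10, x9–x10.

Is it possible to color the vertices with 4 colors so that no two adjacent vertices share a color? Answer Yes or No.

Yes

The chromatic number is 4. x2, x4, x6, x7 are mutually adjacent (a clique of size 4), so at least 4 colors are needed.
4 colors suffice: color 1 → {x1, x2, x8, x9}; color 2 → {x5, x6, x10}; color 3 → {x3, x4}; color 4 → {x7}.
That is already a proper 4-coloring.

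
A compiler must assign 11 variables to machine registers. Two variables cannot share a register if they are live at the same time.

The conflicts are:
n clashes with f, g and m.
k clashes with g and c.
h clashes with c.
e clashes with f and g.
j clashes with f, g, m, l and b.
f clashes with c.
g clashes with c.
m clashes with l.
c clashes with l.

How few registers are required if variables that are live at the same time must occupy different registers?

3

j, m, l all conflict with each other, so at least 3 registers are needed.
3 registers suffice: n=1, k=3, h=2, e=1, j=1, f=2, g=2, m=2, c=1, l=3, b=2. No two conflicting variables share a register.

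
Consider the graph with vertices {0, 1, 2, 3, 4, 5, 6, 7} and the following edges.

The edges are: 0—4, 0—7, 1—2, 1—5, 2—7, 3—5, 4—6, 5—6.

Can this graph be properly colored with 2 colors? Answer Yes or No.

No

The cycle 6-5-1-2-7-0-4-6 has odd length 7, so it cannot be 2-colored; at least 3 colors are needed.
So 2 colors are not enough.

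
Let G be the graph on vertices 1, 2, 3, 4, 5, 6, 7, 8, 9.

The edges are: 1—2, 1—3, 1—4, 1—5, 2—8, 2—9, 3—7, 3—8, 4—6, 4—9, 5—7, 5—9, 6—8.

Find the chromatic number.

The cycle 8-3-1-4-6-8 has odd length 5, so it cannot be 2-colored; at least 3 colors are needed.
3 colors suffice: color red → {1, 7, 8, 9}; color blue → {2, 3, 4, 5}; color green → {6}. No two adjacent vertices share a color.

3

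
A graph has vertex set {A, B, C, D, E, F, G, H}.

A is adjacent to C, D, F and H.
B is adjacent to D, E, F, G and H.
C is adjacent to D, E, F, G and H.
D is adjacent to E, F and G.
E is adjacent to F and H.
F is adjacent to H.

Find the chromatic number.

C, E, F, H form a clique, so at least 4 colors are needed.
4 colors suffice: A=yellow, B=red, C=red, D=blue, E=yellow, F=green, G=green, H=blue. Each edge has distinct colors on its endpoints.

4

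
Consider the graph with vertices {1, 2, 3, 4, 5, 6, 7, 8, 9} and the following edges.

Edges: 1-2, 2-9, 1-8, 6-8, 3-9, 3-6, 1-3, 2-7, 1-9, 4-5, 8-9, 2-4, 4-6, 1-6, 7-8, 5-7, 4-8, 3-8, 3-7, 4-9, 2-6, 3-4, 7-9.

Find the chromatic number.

3, 4, 8, 9 are pairwise adjacent (a clique of size 4), so at least 4 colors are needed.
A valid assignment using 4 colors: 1=red, 2=green, 3=yellow, 4=red, 5=blue, 6=blue, 7=red, 8=green, 9=blue. Every edge joins two different colors.

4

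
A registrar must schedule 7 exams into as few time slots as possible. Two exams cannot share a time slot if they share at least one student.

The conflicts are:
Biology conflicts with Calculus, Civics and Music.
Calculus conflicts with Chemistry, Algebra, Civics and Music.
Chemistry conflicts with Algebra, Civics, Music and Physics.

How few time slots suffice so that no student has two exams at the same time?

Biology, Calculus, Civics all conflict with each other, so at least 3 time slots are needed.
3 time slots suffice: time slot 1 → {Calculus, Physics}; time slot 2 → {Biology, Chemistry}; time slot 3 → {Algebra, Civics, Music}. No two conflicting exams share a time slot.

3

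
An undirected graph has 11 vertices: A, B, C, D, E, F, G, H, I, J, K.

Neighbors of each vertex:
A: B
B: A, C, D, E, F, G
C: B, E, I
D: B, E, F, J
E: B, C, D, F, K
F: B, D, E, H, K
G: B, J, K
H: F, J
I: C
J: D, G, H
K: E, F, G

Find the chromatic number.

4

B, D, E, F form a clique, so at least 4 colors are needed.
4 colors suffice: color 1 → {B, I, J, K}; color 2 → {A, E, G, H}; color 3 → {C, F}; color 4 → {D}. Each edge has distinct colors on its endpoints.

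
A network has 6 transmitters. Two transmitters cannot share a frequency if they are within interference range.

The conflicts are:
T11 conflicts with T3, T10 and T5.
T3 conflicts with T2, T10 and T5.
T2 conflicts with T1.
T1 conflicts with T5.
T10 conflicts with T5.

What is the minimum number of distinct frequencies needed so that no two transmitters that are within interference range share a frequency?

T11, T3, T10, T5 all conflict with each other, so at least 4 frequencies are needed.
A valid assignment using 4 frequencies: T11=4, T3=1, T2=2, T1=1, T10=3, T5=2. No two conflicting transmitters share a frequency.

4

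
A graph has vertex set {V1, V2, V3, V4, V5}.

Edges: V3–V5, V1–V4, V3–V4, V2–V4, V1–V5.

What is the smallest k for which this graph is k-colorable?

2

V2 and V4 are adjacent, so at least 2 colors are needed.
2 colors suffice: color 1 → {V4, V5}; color 2 → {V1, V2, V3}. No two adjacent vertices share a color.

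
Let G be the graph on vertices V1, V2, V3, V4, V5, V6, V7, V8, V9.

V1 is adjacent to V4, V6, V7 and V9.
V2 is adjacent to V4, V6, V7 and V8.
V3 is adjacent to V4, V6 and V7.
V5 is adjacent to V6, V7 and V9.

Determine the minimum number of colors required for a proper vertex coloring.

V3 and V6 are adjacent, so at least 2 colors are needed.
2 colors suffice: V1=2, V2=2, V3=2, V4=1, V5=2, V6=1, V7=1, V8=1, V9=1. Every edge joins two different colors.

2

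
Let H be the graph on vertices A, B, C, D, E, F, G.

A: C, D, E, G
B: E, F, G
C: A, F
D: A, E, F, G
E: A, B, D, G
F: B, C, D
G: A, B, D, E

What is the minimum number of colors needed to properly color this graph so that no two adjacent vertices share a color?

A, D, E, G are pairwise adjacent (a clique of size 4), so at least 4 colors are needed.
4 colors suffice: A=2, B=2, C=3, D=4, E=1, F=1, G=3. No two adjacent vertices share a color.

4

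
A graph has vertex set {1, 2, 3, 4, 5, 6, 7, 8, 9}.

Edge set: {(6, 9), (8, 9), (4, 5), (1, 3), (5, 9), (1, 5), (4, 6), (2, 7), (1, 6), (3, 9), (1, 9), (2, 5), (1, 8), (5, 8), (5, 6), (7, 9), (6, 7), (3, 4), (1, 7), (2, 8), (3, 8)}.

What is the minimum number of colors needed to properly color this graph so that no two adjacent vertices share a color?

4

1, 6, 7, 9 are mutually adjacent (a clique of size 4), so at least 4 colors are needed.
4 colors suffice: 1=a, 2=a, 3=b, 4=a, 5=b, 6=d, 7=b, 8=d, 9=c. Every edge joins two different colors.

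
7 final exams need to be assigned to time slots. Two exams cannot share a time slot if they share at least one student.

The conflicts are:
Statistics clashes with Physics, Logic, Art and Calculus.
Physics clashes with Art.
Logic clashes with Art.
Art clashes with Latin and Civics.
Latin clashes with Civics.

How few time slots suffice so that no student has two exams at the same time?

Statistics, Logic, Art are mutually in conflict, so at least 3 time slots are needed.
3 time slots suffice: time slot 1 → {Art, Calculus}; time slot 2 → {Statistics, Latin}; time slot 3 → {Physics, Logic, Civics}. Every pair that conflicts lands in different time slots.

3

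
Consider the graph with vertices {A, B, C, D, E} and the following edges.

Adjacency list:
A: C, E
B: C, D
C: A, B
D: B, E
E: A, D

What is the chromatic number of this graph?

3

The cycle E-A-C-B-D-E has odd length 5, so it cannot be 2-colored; at least 3 colors are needed.
A valid assignment using 3 colors: A=blue, B=green, C=red, D=blue, E=red. No two adjacent vertices share a color.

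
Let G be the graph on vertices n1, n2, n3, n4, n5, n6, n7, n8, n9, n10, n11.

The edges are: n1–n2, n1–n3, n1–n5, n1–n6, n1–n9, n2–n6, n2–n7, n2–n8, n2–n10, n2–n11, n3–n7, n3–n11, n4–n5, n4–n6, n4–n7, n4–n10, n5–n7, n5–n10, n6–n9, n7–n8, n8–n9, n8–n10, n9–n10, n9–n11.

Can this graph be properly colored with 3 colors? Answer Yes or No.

The chromatic number is 3. n4, n5, n10 form a triangle, so at least 3 colors are needed.
One proper 3-coloring: n1=2, n2=1, n3=1, n4=1, n5=3, n6=3, n7=2, n8=3, n9=1, n10=2, n11=2.
That is already a proper 3-coloring.

Yes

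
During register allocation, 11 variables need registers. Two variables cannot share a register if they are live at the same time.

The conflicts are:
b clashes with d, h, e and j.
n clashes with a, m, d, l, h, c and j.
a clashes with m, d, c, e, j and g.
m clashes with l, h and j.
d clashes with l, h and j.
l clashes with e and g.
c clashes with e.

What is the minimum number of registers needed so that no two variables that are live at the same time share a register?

4

n, a, m, j pairwise conflict, so at least 4 registers are needed.
4 registers suffice: register 1 → {n, e, g}; register 2 → {b, a, l}; register 3 → {m, d, c}; register 4 → {h, j}. Every pair that conflicts lands in different registers.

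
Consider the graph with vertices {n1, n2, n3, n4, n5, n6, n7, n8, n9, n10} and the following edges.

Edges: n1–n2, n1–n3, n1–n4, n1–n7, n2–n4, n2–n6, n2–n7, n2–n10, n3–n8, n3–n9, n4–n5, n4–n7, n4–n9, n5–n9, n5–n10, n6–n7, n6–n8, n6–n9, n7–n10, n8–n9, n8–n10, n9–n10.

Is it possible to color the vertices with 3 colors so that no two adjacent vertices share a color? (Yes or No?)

n1, n2, n4, n7 form a clique, so at least 4 colors are needed.
So 3 colors are not enough.

No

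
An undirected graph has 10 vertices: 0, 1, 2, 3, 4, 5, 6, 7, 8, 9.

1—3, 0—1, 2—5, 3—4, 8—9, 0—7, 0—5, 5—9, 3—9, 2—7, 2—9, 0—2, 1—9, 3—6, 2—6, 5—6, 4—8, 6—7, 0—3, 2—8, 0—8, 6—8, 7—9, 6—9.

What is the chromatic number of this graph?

2, 6, 8, 9 are mutually adjacent (a clique of size 4), so at least 4 colors are needed.
4 colors suffice: 0=a, 1=c, 2=b, 3=b, 4=a, 5=d, 6=c, 7=d, 8=d, 9=a. Each edge has distinct colors on its endpoints.

4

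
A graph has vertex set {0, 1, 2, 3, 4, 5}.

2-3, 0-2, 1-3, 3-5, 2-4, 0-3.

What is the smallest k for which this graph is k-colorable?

3

0, 2, 3 form a triangle, so at least 3 colors are needed.
3 colors suffice: 0=green, 1=blue, 2=blue, 3=red, 4=red, 5=blue. Each edge has distinct colors on its endpoints.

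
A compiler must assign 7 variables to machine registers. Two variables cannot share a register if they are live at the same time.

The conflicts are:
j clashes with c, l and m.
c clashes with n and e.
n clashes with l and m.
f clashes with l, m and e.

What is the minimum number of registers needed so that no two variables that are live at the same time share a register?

The cycle e-c-n-m-f-e has odd length 5, so it cannot be 2-colored; at least 3 registers are needed.
Using 3 registers: j=1, c=2, n=1, f=1, l=2, m=2, e=3. Every pair that conflicts lands in different registers.

3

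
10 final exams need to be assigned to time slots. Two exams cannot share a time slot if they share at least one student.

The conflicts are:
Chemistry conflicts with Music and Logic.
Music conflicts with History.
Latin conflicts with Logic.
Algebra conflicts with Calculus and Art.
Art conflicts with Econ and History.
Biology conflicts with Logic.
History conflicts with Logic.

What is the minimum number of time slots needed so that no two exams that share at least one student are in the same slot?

2

Chemistry and Logic conflict, so at least 2 time slots are needed.
A valid assignment using 2 time slots: Chemistry=2, Music=1, Latin=2, Algebra=2, Calculus=1, Art=1, Biology=2, Econ=2, History=2, Logic=1. Every pair that conflicts lands in different time slots.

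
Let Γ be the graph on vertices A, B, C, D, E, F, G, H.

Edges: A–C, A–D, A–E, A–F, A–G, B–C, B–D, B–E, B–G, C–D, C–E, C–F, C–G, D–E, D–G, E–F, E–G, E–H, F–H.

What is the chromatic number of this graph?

5

B, C, D, E, G form a clique, so at least 5 colors are needed.
5 colors suffice: color 1 → {E}; color 2 → {C, H}; color 3 → {F, G}; color 4 → {A, B}; color 5 → {D}. No two adjacent vertices share a color.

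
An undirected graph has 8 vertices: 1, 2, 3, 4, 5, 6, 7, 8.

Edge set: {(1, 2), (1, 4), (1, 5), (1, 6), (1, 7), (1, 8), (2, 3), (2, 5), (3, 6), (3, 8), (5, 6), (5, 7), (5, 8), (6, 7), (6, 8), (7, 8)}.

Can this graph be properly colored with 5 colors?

The chromatic number is 5. 1, 5, 6, 7, 8 form a clique, so at least 5 colors are needed.
5 colors suffice: color red → {1, 3}; color blue → {2, 4, 8}; color green → {6}; color yellow → {5}; color purple → {7}.
That is already a proper 5-coloring.

Yes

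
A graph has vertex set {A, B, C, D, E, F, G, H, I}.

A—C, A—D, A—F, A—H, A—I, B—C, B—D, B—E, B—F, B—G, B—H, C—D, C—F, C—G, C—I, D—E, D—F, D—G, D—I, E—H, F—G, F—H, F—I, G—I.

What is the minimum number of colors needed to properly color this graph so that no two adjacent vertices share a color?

C, D, F, G, I are pairwise adjacent (a clique of size 5), so at least 5 colors are needed.
5 colors suffice: A=5, B=4, C=3, D=1, E=2, F=2, G=5, H=1, I=4. Every edge joins two different colors.

5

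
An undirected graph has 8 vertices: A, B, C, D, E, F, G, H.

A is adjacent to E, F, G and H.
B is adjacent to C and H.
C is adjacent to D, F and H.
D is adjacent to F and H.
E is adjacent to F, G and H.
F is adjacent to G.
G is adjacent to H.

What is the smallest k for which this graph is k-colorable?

A, E, F, G are mutually adjacent (a clique of size 4), so at least 4 colors are needed.
4 colors suffice: color red → {F, H}; color blue → {C, E}; color green → {A, B, D}; color yellow → {G}. Every edge joins two different colors.

4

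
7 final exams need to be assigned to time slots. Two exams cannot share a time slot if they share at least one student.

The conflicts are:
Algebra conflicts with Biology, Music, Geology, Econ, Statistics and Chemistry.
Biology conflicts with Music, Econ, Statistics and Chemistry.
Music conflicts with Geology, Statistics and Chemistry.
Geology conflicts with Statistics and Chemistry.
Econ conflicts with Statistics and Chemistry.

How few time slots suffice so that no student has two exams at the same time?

4

Algebra, Biology, Econ, Statistics all conflict with each other, so at least 4 time slots are needed.
4 time slots suffice: time slot 1 → {Algebra}; time slot 2 → {Statistics, Chemistry}; time slot 3 → {Biology, Geology}; time slot 4 → {Music, Econ}. Every pair that conflicts lands in different time slots.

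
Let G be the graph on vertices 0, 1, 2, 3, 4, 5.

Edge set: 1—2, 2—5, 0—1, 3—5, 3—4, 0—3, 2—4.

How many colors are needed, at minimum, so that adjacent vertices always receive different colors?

3

The cycle 0-1-2-4-3-0 has odd length 5, so it cannot be 2-colored; at least 3 colors are needed.
One proper 3-coloring: 0=green, 1=blue, 2=red, 3=red, 4=blue, 5=blue. Each edge has distinct colors on its endpoints.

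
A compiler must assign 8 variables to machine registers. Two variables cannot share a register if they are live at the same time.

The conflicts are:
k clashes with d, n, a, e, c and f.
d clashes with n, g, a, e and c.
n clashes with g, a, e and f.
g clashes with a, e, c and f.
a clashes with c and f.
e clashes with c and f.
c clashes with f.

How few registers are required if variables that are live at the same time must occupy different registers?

4

k, d, n, e all conflict with each other, so at least 4 registers are needed.
A valid assignment using 4 registers: k=3, d=1, n=4, g=3, a=2, e=2, c=4, f=1. Each listed conflict is separated.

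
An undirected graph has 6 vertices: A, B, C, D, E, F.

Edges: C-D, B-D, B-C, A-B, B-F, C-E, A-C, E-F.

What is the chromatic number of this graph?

3

A, B, C form a triangle, so at least 3 colors are needed.
3 colors suffice: color red → {C, F}; color blue → {B, E}; color green → {A, D}. No two adjacent vertices share a color.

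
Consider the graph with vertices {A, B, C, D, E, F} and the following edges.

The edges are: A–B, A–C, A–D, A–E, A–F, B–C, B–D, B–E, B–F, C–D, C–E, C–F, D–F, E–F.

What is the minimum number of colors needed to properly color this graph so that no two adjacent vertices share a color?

5

A, B, C, E, F are mutually adjacent (a clique of size 5), so at least 5 colors are needed.
5 colors suffice: color red → {B}; color blue → {C}; color green → {F}; color yellow → {A}; color purple → {D, E}. Each edge has distinct colors on its endpoints.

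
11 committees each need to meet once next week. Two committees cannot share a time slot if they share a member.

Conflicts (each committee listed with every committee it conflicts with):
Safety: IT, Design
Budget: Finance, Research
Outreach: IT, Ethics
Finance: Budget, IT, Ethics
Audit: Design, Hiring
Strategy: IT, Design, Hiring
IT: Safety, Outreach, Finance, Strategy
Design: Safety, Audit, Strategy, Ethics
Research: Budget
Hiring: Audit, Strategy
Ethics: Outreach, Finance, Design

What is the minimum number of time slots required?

The cycle IT-Safety-Design-Ethics-Finance-IT has odd length 5, so it cannot be 2-colored; at least 3 time slots are needed.
A valid assignment using 3 time slots: Safety=2, Budget=1, Outreach=3, Finance=3, Audit=2, Strategy=2, IT=1, Design=1, Research=2, Hiring=1, Ethics=2. Each listed conflict is separated.

3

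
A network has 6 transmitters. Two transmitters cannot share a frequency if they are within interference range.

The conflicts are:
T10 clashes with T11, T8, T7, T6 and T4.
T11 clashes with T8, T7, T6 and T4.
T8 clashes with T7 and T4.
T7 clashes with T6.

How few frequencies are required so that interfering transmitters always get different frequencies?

4

T10, T11, T7, T6 all conflict with each other, so at least 4 frequencies are needed.
4 frequencies suffice: frequency 1 → {T10}; frequency 2 → {T11}; frequency 3 → {T7, T4}; frequency 4 → {T8, T6}. Every pair that conflicts lands in different frequencies.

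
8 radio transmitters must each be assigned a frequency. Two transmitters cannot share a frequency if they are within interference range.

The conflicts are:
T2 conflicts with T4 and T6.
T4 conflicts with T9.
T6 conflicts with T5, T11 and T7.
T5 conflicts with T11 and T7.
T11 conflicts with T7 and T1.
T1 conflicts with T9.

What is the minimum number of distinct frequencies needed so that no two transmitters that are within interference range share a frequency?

4

T6, T5, T11, T7 all conflict with each other, so at least 4 frequencies are needed.
4 frequencies suffice: frequency 1 → {T4, T11}; frequency 2 → {T6, T9}; frequency 3 → {T2, T5, T1}; frequency 4 → {T7}. Each listed conflict is separated.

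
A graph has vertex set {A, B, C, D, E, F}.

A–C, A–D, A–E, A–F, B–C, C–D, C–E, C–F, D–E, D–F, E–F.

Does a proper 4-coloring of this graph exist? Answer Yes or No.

No

A, C, D, E, F form a clique, so at least 5 colors are needed.
So 4 colors are not enough.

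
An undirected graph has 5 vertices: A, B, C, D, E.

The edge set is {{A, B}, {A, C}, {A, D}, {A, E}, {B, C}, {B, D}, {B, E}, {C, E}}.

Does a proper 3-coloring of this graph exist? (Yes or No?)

A, B, C, E are pairwise adjacent (a clique of size 4), so at least 4 colors are needed.
So 3 colors are not enough.

No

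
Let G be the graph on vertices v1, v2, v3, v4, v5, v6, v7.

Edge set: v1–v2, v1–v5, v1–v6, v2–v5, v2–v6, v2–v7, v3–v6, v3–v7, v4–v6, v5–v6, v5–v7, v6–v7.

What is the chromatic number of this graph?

4

v2, v5, v6, v7 are mutually adjacent (a clique of size 4), so at least 4 colors are needed.
4 colors suffice: color 1 → {v6}; color 2 → {v3, v4, v5}; color 3 → {v2}; color 4 → {v1, v7}. Each edge has distinct colors on its endpoints.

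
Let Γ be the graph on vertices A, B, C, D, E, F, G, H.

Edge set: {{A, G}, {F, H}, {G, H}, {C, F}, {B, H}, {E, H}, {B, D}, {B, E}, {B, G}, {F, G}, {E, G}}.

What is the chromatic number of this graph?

B, E, G, H are pairwise adjacent (a clique of size 4), so at least 4 colors are needed.
4 colors suffice: color 1 → {C, D, G}; color 2 → {A, H}; color 3 → {B, F}; color 4 → {E}. No two adjacent vertices share a color.

4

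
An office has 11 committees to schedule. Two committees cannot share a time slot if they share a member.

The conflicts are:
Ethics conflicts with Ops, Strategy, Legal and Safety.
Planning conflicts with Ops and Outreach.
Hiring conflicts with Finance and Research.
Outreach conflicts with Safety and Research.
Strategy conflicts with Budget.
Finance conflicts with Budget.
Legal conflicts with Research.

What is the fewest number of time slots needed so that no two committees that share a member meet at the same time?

The cycle Research-Outreach-Safety-Ethics-Legal-Research has odd length 5, so it cannot be 2-colored; at least 3 time slots are needed.
3 time slots suffice: time slot 1 → {Ethics, Planning, Budget, Research}; time slot 2 → {Ops, Outreach, Strategy, Finance, Legal}; time slot 3 → {Hiring, Safety}. Every pair that conflicts lands in different time slots.

3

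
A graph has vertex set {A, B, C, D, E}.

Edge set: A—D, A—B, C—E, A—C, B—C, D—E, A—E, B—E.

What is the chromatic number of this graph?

4

A, B, C, E are pairwise adjacent (a clique of size 4), so at least 4 colors are needed.
4 colors suffice: A=2, B=4, C=3, D=3, E=1. Each edge has distinct colors on its endpoints.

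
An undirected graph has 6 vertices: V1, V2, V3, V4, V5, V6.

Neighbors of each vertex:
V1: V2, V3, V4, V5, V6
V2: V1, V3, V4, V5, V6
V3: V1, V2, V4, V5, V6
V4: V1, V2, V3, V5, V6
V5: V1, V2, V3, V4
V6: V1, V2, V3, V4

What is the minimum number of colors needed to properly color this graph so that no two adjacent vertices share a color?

V1, V2, V3, V4, V5 are pairwise adjacent (a clique of size 5), so at least 5 colors are needed.
5 colors suffice: color red → {V2}; color blue → {V3}; color green → {V4}; color yellow → {V1}; color purple → {V5, V6}. No two adjacent vertices share a color.

5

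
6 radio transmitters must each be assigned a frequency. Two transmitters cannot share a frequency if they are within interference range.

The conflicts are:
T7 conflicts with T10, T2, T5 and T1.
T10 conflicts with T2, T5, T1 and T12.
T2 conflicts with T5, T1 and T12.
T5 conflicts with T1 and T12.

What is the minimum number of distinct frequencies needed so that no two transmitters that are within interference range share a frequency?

5

T7, T10, T2, T5, T1 pairwise conflict, so at least 5 frequencies are needed.
5 frequencies suffice: frequency 1 → {T10}; frequency 2 → {T5}; frequency 3 → {T2}; frequency 4 → {T7, T12}; frequency 5 → {T1}. Every pair that conflicts lands in different frequencies.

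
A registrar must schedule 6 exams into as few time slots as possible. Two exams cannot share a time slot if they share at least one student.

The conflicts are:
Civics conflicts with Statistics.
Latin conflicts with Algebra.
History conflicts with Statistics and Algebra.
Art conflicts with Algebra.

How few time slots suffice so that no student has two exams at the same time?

Art and Algebra conflict, so at least 2 time slots are needed.
2 time slots suffice: time slot 1 → {Statistics, Algebra}; time slot 2 → {Civics, Latin, History, Art}. No two conflicting exams share a time slot.

2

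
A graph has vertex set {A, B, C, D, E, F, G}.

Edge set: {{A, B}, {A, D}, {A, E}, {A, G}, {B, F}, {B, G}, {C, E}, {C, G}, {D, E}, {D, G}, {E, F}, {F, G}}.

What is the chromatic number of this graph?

A, B, G are pairwise adjacent, so at least 3 colors are needed.
A valid assignment using 3 colors: A=blue, B=green, C=blue, D=green, E=red, F=blue, G=red. Each edge has distinct colors on its endpoints.

3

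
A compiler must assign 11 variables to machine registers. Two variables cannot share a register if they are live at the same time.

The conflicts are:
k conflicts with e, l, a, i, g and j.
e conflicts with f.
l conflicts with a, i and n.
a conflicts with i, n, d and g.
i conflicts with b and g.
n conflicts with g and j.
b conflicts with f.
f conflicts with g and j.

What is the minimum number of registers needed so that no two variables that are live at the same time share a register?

k, l, a, i all conflict with each other, so at least 4 registers are needed.
Using 4 registers: k=2, e=3, l=4, a=1, i=3, n=2, d=2, b=2, f=1, g=4, j=3. Every pair that conflicts lands in different registers.

4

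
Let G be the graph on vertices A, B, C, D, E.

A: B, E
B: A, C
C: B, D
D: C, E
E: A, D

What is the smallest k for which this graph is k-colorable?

The cycle E-A-B-C-D-E has odd length 5, so it cannot be 2-colored; at least 3 colors are needed.
3 colors suffice: color red → {B, E}; color blue → {A, D}; color green → {C}. Each edge has distinct colors on its endpoints.

3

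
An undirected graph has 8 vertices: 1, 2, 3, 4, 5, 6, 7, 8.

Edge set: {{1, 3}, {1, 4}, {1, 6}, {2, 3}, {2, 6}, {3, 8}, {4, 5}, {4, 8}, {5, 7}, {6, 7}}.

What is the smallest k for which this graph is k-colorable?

3

The cycle 7-6-1-4-5-7 has odd length 5, so it cannot be 2-colored; at least 3 colors are needed.
One proper 3-coloring: 1=a, 2=a, 3=b, 4=b, 5=a, 6=b, 7=c, 8=a. Each edge has distinct colors on its endpoints.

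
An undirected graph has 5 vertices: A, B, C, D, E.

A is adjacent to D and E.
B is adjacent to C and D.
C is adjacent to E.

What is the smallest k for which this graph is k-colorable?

3

The cycle E-C-B-D-A-E has odd length 5, so it cannot be 2-colored; at least 3 colors are needed.
A valid assignment using 3 colors: A=red, B=red, C=blue, D=blue, E=green. Every edge joins two different colors.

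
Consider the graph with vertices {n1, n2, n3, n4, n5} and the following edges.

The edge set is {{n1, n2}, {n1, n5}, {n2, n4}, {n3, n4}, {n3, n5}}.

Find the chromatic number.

The cycle n4-n3-n5-n1-n2-n4 has odd length 5, so it cannot be 2-colored; at least 3 colors are needed.
One proper 3-coloring: n1=green, n2=blue, n3=blue, n4=red, n5=red. Each edge has distinct colors on its endpoints.

3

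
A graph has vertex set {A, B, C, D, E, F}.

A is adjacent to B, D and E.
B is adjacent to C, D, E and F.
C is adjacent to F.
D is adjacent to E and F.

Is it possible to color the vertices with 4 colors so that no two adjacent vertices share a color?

Yes

The chromatic number is 4. A, B, D, E are mutually adjacent (a clique of size 4), so at least 4 colors are needed.
One proper 4-coloring: A=3, B=1, C=2, D=2, E=4, F=3.
That is already a proper 4-coloring.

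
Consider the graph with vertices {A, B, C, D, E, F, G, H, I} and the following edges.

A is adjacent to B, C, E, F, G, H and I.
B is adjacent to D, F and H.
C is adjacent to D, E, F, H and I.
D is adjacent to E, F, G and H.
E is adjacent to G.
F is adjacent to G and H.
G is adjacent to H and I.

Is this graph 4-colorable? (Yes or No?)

Yes

The chromatic number is 4. C, D, F, H are mutually adjacent (a clique of size 4), so at least 4 colors are needed.
4 colors suffice: A=red, B=blue, C=blue, D=red, E=green, F=yellow, G=blue, H=green, I=green.
That is already a proper 4-coloring.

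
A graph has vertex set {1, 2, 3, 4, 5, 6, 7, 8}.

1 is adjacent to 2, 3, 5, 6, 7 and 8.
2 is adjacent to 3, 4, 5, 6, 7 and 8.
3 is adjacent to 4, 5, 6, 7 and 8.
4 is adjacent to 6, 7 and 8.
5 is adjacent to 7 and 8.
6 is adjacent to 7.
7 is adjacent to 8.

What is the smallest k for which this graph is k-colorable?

1, 2, 3, 5, 7, 8 form a clique, so at least 6 colors are needed.
6 colors suffice: 1=yellow, 2=green, 3=blue, 4=yellow, 5=orange, 6=purple, 7=red, 8=purple. Every edge joins two different colors.

6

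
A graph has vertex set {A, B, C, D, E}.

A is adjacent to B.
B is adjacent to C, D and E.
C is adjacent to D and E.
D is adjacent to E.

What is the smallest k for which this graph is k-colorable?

4

B, C, D, E are mutually adjacent (a clique of size 4), so at least 4 colors are needed.
4 colors suffice: A=2, B=1, C=3, D=2, E=4. No two adjacent vertices share a color.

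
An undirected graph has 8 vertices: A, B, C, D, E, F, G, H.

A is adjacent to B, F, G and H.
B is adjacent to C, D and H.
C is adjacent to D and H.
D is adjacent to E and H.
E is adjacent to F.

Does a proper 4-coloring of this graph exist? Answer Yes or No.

Yes

The chromatic number is 4. B, C, D, H form a clique, so at least 4 colors are needed.
4 colors suffice: color red → {A, D}; color blue → {E, G, H}; color green → {B, F}; color yellow → {C}.
That is already a proper 4-coloring.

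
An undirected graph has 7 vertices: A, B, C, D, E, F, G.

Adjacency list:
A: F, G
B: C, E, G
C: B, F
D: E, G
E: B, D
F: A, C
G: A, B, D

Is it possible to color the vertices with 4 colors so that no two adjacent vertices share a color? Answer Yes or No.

Yes

The chromatic number is 3. The cycle C-F-A-G-B-C has odd length 5, so it cannot be 2-colored; at least 3 colors are needed.
A valid assignment using 3 colors: A=2, B=2, C=3, D=2, E=1, F=1, G=1.
Since 4 ≥ 3, a proper 4-coloring certainly exists.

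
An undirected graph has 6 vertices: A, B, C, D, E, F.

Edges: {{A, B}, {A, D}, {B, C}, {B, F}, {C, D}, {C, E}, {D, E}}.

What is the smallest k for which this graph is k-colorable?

C, D, E are mutually adjacent, so at least 3 colors are needed.
3 colors suffice: color 1 → {B, D}; color 2 → {A, C, F}; color 3 → {E}. Each edge has distinct colors on its endpoints.

3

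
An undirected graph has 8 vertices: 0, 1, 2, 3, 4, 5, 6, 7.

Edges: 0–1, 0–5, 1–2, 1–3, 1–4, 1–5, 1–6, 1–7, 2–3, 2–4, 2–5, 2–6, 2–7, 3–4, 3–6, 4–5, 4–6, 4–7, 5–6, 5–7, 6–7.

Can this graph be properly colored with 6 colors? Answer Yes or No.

The chromatic number is 6. 1, 2, 4, 5, 6, 7 are pairwise adjacent (a clique of size 6), so at least 6 colors are needed.
6 colors suffice: color red → {1}; color blue → {0, 2}; color green → {4}; color yellow → {3, 5}; color purple → {6}; color orange → {7}.
That is already a proper 6-coloring.

Yes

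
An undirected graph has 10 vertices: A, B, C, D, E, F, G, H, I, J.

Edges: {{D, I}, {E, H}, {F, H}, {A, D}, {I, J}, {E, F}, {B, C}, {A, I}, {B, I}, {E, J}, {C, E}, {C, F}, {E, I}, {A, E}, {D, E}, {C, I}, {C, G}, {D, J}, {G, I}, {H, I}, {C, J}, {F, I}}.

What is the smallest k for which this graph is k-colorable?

4

D, E, I, J are mutually adjacent (a clique of size 4), so at least 4 colors are needed.
4 colors suffice: color 1 → {I}; color 2 → {B, E, G}; color 3 → {C, D, H}; color 4 → {A, F, J}. Each edge has distinct colors on its endpoints.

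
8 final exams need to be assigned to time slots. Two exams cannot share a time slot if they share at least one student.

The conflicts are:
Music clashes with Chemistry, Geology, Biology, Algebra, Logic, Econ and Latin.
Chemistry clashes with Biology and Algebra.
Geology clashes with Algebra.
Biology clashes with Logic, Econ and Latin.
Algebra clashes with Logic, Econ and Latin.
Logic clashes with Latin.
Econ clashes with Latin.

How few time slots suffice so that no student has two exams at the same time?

4

Music, Algebra, Econ, Latin are mutually in conflict, so at least 4 time slots are needed.
4 time slots suffice: time slot 1 → {Music}; time slot 2 → {Biology, Algebra}; time slot 3 → {Chemistry, Geology, Latin}; time slot 4 → {Logic, Econ}. No two conflicting exams share a time slot.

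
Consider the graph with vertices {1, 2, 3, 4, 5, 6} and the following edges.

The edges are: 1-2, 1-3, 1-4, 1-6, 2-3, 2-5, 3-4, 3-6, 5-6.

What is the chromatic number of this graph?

3

1, 2, 3 form a triangle, so at least 3 colors are needed.
3 colors suffice: color a → {3, 5}; color b → {1}; color c → {2, 4, 6}. Each edge has distinct colors on its endpoints.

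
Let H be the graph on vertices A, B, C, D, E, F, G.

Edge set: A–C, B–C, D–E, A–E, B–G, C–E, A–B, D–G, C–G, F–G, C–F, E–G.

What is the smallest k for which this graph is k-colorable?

A, B, C are pairwise adjacent, so at least 3 colors are needed.
3 colors suffice: color 1 → {A, G}; color 2 → {C, D}; color 3 → {B, E, F}. Every edge joins two different colors.

3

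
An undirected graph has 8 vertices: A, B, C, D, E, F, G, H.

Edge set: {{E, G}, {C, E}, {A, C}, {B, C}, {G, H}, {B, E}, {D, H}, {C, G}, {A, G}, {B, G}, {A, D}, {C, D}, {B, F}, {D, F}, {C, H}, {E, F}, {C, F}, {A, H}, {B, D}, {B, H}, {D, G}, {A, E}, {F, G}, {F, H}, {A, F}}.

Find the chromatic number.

A, C, D, F, G, H are mutually adjacent (a clique of size 6), so at least 6 colors are needed.
6 colors suffice: color 1 → {C}; color 2 → {F}; color 3 → {G}; color 4 → {D, E}; color 5 → {A, B}; color 6 → {H}. No two adjacent vertices share a color.

6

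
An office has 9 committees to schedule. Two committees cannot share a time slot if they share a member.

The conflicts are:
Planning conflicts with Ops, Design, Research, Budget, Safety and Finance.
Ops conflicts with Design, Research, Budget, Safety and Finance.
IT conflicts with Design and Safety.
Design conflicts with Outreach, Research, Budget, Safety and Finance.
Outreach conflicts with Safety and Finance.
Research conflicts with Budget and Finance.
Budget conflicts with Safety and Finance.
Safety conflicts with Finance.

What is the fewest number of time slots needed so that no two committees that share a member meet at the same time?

6

Planning, Ops, Design, Budget, Safety, Finance pairwise conflict, so at least 6 time slots are needed.
Using 6 time slots: Planning=5, Ops=4, IT=3, Design=1, Outreach=4, Research=2, Budget=6, Safety=2, Finance=3. No two conflicting committees share a time slot.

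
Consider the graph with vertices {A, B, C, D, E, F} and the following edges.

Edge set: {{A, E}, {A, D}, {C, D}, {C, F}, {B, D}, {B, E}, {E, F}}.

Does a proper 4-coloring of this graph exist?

The chromatic number is 3. The cycle A-E-F-C-D-A has odd length 5, so it cannot be 2-colored; at least 3 colors are needed.
One proper 3-coloring: A=2, B=2, C=3, D=1, E=1, F=2.
Since 4 ≥ 3, a proper 4-coloring certainly exists.

Yes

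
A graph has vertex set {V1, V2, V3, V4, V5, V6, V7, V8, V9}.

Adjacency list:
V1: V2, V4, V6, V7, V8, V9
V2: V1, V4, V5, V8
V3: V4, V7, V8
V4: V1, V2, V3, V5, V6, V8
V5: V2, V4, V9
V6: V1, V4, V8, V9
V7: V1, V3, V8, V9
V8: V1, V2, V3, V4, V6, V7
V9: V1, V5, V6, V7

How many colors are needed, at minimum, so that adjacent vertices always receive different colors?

V1, V4, V6, V8 form a clique, so at least 4 colors are needed.
4 colors suffice: V1=R, V2=Y, V3=R, V4=G, V5=R, V6=Y, V7=G, V8=B, V9=B. No two adjacent vertices share a color.

4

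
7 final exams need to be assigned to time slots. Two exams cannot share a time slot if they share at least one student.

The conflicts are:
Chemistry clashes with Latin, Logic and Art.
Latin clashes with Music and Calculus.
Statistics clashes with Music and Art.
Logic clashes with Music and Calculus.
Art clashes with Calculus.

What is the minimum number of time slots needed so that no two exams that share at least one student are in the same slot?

3

The cycle Latin-Chemistry-Art-Statistics-Music-Latin has odd length 5, so it cannot be 2-colored; at least 3 time slots are needed.
A valid assignment using 3 time slots: Chemistry=2, Latin=1, Statistics=3, Logic=1, Music=2, Art=1, Calculus=2. Each listed conflict is separated.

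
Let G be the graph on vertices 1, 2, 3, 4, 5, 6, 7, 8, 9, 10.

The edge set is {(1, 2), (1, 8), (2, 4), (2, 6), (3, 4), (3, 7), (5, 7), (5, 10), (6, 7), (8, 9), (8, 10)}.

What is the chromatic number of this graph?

The cycle 2-4-3-7-6-2 has odd length 5, so it cannot be 2-colored; at least 3 colors are needed.
One proper 3-coloring: 1=b, 2=a, 3=b, 4=c, 5=c, 6=b, 7=a, 8=a, 9=b, 10=b. Every edge joins two different colors.

3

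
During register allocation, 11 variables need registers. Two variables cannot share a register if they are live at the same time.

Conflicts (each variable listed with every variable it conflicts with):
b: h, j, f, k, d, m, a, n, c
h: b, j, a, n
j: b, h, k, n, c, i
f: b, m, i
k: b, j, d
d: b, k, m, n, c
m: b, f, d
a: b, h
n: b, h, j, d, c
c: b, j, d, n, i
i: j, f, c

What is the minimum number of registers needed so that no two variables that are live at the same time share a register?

4

b, d, n, c are mutually in conflict, so at least 4 registers are needed.
4 registers suffice: register 1 → {b, i}; register 2 → {j, f, d, a}; register 3 → {h, k, m, c}; register 4 → {n}. Each listed conflict is separated.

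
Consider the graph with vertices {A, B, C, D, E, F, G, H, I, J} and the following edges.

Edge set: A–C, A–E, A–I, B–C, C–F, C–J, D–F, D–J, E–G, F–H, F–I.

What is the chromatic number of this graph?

2

B and C are adjacent, so at least 2 colors are needed.
2 colors suffice: A=1, B=1, C=2, D=2, E=2, F=1, G=1, H=2, I=2, J=1. Each edge has distinct colors on its endpoints.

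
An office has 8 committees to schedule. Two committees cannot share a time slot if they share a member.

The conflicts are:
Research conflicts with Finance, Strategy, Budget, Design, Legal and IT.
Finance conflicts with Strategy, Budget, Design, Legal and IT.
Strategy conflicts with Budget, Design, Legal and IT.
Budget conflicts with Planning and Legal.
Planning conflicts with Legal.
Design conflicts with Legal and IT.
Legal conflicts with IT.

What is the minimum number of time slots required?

6

Research, Finance, Strategy, Design, Legal, IT are mutually in conflict, so at least 6 time slots are needed.
Using 6 time slots: Research=3, Finance=4, Strategy=2, Budget=5, Planning=2, Design=5, Legal=1, IT=6. No two conflicting committees share a time slot.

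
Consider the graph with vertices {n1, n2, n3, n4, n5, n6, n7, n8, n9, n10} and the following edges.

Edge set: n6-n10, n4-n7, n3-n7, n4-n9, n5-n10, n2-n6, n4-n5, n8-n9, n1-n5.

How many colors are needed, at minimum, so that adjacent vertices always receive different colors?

2

n2 and n6 are adjacent, so at least 2 colors are needed.
2 colors suffice: color 1 → {n5, n6, n7, n9}; color 2 → {n1, n2, n3, n4, n8, n10}. No two adjacent vertices share a color.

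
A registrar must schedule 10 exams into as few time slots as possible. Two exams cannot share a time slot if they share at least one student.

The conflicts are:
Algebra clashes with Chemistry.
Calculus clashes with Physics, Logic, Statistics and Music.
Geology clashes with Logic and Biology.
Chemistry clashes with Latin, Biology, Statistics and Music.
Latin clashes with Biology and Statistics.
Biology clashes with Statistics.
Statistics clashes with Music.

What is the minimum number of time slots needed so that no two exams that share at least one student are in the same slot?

Chemistry, Latin, Biology, Statistics pairwise conflict, so at least 4 time slots are needed.
A valid assignment using 4 time slots: Algebra=2, Calculus=1, Physics=2, Geology=1, Chemistry=1, Logic=2, Latin=4, Biology=3, Statistics=2, Music=3. No two conflicting exams share a time slot.

4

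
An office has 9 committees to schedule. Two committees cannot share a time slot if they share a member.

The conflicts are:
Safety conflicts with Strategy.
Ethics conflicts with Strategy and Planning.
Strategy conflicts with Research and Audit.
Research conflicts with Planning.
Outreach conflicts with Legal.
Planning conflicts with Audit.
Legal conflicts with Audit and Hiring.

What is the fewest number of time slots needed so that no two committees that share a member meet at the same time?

Outreach and Legal conflict, so at least 2 time slots are needed.
A valid assignment using 2 time slots: Safety=2, Ethics=2, Strategy=1, Research=2, Outreach=2, Planning=1, Legal=1, Audit=2, Hiring=2. Each listed conflict is separated.

2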